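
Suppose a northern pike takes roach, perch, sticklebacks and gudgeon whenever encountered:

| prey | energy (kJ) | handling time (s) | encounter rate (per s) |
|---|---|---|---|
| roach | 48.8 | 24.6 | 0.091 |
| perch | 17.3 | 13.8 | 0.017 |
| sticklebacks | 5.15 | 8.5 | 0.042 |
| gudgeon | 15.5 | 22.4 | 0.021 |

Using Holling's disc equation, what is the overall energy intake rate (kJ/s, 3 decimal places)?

1.227 kJ/s

R = (0.091×48.8 + 0.017×17.3 + 0.042×5.15 + 0.021×15.5) / (1 + 0.091×24.6 + 0.017×13.8 + 0.042×8.5 + 0.021×22.4) = 5.277/4.301 = 1.227 kJ/s.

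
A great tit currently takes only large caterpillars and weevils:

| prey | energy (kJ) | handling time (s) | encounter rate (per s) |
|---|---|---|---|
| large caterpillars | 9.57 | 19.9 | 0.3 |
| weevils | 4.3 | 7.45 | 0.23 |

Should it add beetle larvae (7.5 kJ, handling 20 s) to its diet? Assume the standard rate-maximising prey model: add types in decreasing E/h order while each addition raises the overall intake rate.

On large caterpillars and weevils alone, R = ΣλE/(1+Σλh) = 3.86/8.683 = 0.4445 kJ/s.
beetle larvae: E/h = 7.5/20 = 0.375 kJ/s.
Since 0.375 < R, time spent handling beetle larvae is better spent searching.

No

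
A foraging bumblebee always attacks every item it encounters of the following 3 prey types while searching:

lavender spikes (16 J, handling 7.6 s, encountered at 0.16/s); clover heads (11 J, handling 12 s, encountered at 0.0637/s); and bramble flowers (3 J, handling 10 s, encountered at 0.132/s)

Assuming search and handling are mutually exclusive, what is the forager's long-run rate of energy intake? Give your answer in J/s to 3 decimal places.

0.850 J/s

Energy encountered per unit search time: 0.16×16 + 0.0637×11 + 0.132×3 = 3.657 J/s.
Handling time per unit search time: 0.16×7.6 + 0.0637×12 + 0.132×10 = 3.3.
Rate = 3.657/(1 + 3.3) = 0.8503 J/s.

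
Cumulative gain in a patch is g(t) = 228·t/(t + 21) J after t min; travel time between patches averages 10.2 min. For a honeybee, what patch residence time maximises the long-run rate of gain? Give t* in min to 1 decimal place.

14.6 min

By the marginal value theorem, leave when the instantaneous gain rate g'(t) equals the habitat-wide average g(t)/(T + t).
g'(t) = 228·21/(t + 21)². Setting 228·21/(t+21)² = 228t/[(t+21)(10.2+t)] gives 21(10.2+t) = t(t+21), so t² = 21×10.2 = 214.2.
t* = √214.2 = 14.64 min.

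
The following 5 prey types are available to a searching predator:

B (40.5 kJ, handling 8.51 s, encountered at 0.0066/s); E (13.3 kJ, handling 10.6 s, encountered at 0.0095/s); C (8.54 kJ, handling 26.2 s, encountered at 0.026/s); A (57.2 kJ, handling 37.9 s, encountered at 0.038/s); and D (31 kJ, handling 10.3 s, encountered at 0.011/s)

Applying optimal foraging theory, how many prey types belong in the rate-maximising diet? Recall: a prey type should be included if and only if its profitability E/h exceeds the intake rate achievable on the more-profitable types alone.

4

Rank by E/h (kJ/s): B 4.76, D 3.01, A 1.51, E 1.25, C 0.326. Include each in turn until the next type's E/h falls below the running intake rate.
Rate on top 1: 0.2531. D: 3.01 > 0.2531 → include.
Rate on top 2: 0.5202. A: 1.51 > 0.5202 → include.
Rate on top 3: 1.066. E: 1.25 > 1.066 → include.
Rate on top 4: 1.073. C: 0.326 < 1.073 → exclude; stop.
Optimal diet: B, D, A, E — 4 of 5 types.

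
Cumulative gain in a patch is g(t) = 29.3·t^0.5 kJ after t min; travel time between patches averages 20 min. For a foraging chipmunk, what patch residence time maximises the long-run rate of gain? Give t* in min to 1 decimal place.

20.0 min

Optimal t* satisfies g'(t*) = g(t*)/(T + t*).
g'(t) = 0.5·29.3·t^-0.5. Setting 0.5·29.3·t^-0.5 = 29.3·t^0.5/(20+t) gives 0.5(20+t) = t, so 0.50·t = 0.5×20.
t* = 0.5×20/0.50 = 20 min.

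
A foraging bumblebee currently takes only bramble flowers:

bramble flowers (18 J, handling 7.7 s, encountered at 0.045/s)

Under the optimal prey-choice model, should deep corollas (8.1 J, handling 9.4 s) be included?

Current rate: (0.045×18)/(1 + 0.045×7.7) = 0.6016 J/s.
deep corollas: E/h = 8.1/9.4 = 0.8617 J/s.
0.8617 > 0.6016, so adding deep corollas raises the average — include it.

Yes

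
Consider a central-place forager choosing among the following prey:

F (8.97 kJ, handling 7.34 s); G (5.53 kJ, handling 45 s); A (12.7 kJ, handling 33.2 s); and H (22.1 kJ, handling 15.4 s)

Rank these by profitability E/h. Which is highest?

In descending order of E/h:
H: 22.1/15.4 = 1.44 kJ/s
F: 8.97/7.34 = 1.22 kJ/s
A: 12.7/33.2 = 0.383 kJ/s
G: 5.53/45 = 0.123 kJ/s

H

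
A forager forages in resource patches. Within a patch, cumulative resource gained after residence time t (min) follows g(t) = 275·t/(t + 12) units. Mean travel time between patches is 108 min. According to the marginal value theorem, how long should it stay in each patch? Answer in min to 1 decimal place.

Optimal t* satisfies g'(t*) = g(t*)/(T + t*).
g'(t) = 275·12/(t + 12)². Setting 275·12/(t+12)² = 275t/[(t+12)(108+t)] gives 12(108+t) = t(t+12), so t² = 12×108 = 1296.
t* = √1296 = 36 min.

36.0 min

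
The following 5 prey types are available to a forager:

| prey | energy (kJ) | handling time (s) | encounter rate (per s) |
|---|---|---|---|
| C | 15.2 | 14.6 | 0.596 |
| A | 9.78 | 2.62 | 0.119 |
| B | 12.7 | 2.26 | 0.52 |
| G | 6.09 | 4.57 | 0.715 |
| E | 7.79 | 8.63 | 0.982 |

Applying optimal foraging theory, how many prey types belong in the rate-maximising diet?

Profitabilities (E/h, kJ/s): B 5.62, A 3.73, G 1.33, C 1.04, E 0.903. Add prey in this order while the next type's profitability exceeds the intake rate on those already taken.
Rate on top 1: 3.036. A: 3.73 > 3.036 → include.
Rate on top 2: 3.123. G: 1.33 < 3.123 → exclude; stop.
Optimal diet: B, A — 2 of 5 types.

2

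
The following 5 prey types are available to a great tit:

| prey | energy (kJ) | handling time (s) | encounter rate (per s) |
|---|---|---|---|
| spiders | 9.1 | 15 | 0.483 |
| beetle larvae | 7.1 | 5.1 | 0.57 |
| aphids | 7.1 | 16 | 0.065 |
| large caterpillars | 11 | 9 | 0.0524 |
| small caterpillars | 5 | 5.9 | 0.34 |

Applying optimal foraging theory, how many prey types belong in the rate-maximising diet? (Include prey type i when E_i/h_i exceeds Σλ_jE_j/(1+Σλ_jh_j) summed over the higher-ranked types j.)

2

Rank by E/h (kJ/s): beetle larvae 1.39, large caterpillars 1.22, small caterpillars 0.847, spiders 0.607, aphids 0.444. Include each in turn until the next type's E/h falls below the running intake rate.
Rate on top 1: 1.036. large caterpillars: 1.22 > 1.036 → include.
Rate on top 2: 1.056. small caterpillars: 0.847 < 1.056 → exclude; stop.
Optimal diet: beetle larvae, large caterpillars — 2 of 5 types.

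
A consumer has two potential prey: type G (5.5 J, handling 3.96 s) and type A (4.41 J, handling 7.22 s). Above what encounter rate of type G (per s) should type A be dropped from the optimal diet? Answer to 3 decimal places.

Drop type A once their profitability E₂/h₂ falls below the rate achievable on type G alone: E₂/h₂ = λE₁/(1 + λh₁).
Solve for λ: λE₁h₂ = E₂(1 + λh₁) → λ(E₁h₂ − E₂h₁) = E₂ → λ = E₂/(E₁h₂ − E₂h₁).
λ = 4.41/(5.5×7.22 − 4.41×3.96) = 4.41/22.25 = 0.1982 per s.

0.198 per s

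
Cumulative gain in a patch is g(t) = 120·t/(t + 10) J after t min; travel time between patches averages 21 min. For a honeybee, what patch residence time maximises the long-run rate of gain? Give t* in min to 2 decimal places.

14.49 min

Maximise g(t)/(T+t): set derivative to zero → g'(t)(T+t) = g(t).
g'(t) = 120·10/(t + 10)². Setting 120·10/(t+10)² = 120t/[(t+10)(21+t)] gives 10(21+t) = t(t+10), so t² = 10×21 = 210.
t* = √210 = 14.49 min.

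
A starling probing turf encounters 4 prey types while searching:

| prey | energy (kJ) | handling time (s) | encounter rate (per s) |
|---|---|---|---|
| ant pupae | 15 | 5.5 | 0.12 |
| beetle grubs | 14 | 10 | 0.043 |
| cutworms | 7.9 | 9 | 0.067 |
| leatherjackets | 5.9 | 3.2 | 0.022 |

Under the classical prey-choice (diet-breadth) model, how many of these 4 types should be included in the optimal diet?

3

E/h in descending order: ant pupae 2.73, leatherjackets 1.84, beetle grubs 1.4, cutworms 0.878 kJ/s. The optimal diet is the largest prefix of this list for which every included type satisfies E_i/h_i > R on the types above it.
Rate on top 1: 1.084. leatherjackets: 1.84 > 1.084 → include.
Rate on top 2: 1.115. beetle grubs: 1.4 > 1.115 → include.
Rate on top 3: 1.172. cutworms: 0.878 < 1.172 → exclude; stop.
Optimal diet: ant pupae, leatherjackets, beetle grubs — 3 of 4 types.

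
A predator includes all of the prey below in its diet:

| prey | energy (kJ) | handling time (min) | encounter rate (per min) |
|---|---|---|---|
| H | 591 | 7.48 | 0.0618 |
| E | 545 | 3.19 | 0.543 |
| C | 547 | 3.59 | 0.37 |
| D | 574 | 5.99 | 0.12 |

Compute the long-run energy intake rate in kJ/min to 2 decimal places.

115.18 kJ/min

Energy encountered per unit search time: 0.0618×591 + 0.543×545 + 0.37×547 + 0.12×574 = 603.7 kJ/min.
Handling time per unit search time: 0.0618×7.48 + 0.543×3.19 + 0.37×3.59 + 0.12×5.99 = 4.242.
Rate = 603.7/(1 + 4.242) = 115.2 kJ/min.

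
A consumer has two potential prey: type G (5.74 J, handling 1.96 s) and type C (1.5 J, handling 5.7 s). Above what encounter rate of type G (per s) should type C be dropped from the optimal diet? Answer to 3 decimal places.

Drop type C once their profitability E₂/h₂ falls below the rate achievable on type G alone: E₂/h₂ = λE₁/(1 + λh₁).
Solve for λ: λE₁h₂ = E₂(1 + λh₁) → λ(E₁h₂ − E₂h₁) = E₂ → λ = E₂/(E₁h₂ − E₂h₁).
λ = 1.5/(5.74×5.7 − 1.5×1.96) = 1.5/29.78 = 0.05037 per s.

0.050 per s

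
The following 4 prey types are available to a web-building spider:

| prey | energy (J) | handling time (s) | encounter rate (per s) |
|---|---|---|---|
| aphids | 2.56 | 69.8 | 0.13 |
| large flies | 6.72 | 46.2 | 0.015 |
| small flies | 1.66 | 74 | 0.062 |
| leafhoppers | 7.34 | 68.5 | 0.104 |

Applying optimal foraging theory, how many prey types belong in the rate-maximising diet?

2

E/h in descending order: large flies 0.145, leafhoppers 0.107, aphids 0.0367, small flies 0.0224 J/s. The optimal diet is the largest prefix of this list for which every included type satisfies E_i/h_i > R on the types above it.
Rate on top 1: 0.05954. leafhoppers: 0.107 > 0.05954 → include.
Rate on top 2: 0.09801. aphids: 0.0367 < 0.09801 → exclude; stop.
Optimal diet: large flies, leafhoppers — 2 of 4 types.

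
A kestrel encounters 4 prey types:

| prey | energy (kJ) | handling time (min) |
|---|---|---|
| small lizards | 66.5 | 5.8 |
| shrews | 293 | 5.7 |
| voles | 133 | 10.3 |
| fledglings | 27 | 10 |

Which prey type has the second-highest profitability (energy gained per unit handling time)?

In descending order of E/h:
shrews: 293/5.7 = 51.4 kJ/min
voles: 133/10.3 = 12.9 kJ/min
small lizards: 66.5/5.8 = 11.5 kJ/min
fledglings: 27/10 = 2.7 kJ/min

voles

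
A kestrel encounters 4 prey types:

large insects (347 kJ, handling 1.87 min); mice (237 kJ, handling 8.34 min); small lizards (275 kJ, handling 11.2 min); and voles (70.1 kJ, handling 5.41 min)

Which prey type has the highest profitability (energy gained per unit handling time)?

large insects

Profitability E/h (kJ/min): large insects = 347/1.87 = 186, mice = 237/8.34 = 28.4, small lizards = 275/11.2 = 24.6, voles = 70.1/5.41 = 13.
Ranked: large insects > mice > small lizards > voles.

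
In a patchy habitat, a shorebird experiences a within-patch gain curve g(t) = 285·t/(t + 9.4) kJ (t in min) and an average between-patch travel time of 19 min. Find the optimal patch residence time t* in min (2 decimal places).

Optimal t* satisfies g'(t*) = g(t*)/(T + t*).
g'(t) = 285·9.4/(t + 9.4)². Setting 285·9.4/(t+9.4)² = 285t/[(t+9.4)(19+t)] gives 9.4(19+t) = t(t+9.4), so t² = 9.4×19 = 178.6.
t* = √178.6 = 13.36 min.

13.36 min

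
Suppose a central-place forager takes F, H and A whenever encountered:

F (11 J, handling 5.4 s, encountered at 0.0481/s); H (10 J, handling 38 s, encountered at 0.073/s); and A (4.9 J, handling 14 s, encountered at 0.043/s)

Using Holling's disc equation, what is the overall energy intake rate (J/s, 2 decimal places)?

0.32 J/s

R = (0.0481×11 + 0.073×10 + 0.043×4.9) / (1 + 0.0481×5.4 + 0.073×38 + 0.043×14) = 1.47/4.636 = 0.3171 J/s.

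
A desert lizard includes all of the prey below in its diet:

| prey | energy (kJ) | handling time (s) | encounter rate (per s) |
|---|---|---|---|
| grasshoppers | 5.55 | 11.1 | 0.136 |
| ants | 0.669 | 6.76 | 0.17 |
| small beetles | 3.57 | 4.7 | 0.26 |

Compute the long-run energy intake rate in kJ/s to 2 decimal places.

R = Σλ_iE_i / (1 + Σλ_ih_i)
Numerator: 0.136×5.55 + 0.17×0.669 + 0.26×3.57 = 1.797
Denominator: 1 + 0.136×11.1 + 0.17×6.76 + 0.26×4.7 = 4.881
R = 1.797/4.881 = 0.3681 kJ/s

0.37 kJ/s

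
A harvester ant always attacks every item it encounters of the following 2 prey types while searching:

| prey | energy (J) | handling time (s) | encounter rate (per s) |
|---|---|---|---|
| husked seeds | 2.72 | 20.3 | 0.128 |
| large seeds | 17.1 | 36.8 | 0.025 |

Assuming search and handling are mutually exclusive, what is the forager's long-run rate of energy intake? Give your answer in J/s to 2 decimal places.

0.17 J/s

Energy encountered per unit search time: 0.128×2.72 + 0.025×17.1 = 0.7757 J/s.
Handling time per unit search time: 0.128×20.3 + 0.025×36.8 = 3.518.
Rate = 0.7757/(1 + 3.518) = 0.1717 J/s.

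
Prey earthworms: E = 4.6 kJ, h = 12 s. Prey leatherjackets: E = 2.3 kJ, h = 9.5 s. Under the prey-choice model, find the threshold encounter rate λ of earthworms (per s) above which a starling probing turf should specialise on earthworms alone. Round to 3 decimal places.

Drop leatherjackets once their profitability E₂/h₂ falls below the rate achievable on earthworms alone: E₂/h₂ = λE₁/(1 + λh₁).
Solve for λ: λE₁h₂ = E₂(1 + λh₁) → λ(E₁h₂ − E₂h₁) = E₂ → λ = E₂/(E₁h₂ − E₂h₁).
λ = 2.3/(4.6×9.5 − 2.3×12) = 2.3/16.1 = 0.1429 per s.

0.143 per s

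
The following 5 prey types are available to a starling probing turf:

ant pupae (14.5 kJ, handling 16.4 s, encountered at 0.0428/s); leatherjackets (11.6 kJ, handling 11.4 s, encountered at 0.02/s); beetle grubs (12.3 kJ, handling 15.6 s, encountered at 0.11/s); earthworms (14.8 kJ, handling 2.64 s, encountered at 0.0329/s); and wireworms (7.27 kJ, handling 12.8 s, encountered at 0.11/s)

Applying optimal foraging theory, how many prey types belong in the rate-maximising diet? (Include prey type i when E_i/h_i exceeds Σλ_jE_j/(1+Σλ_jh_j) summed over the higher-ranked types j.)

E/h in descending order: earthworms 5.61, leatherjackets 1.02, ant pupae 0.884, beetle grubs 0.788, wireworms 0.568 kJ/s. The optimal diet is the largest prefix of this list for which every included type satisfies E_i/h_i > R on the types above it.
Rate on top 1: 0.448. leatherjackets: 1.02 > 0.448 → include.
Rate on top 2: 0.5468. ant pupae: 0.884 > 0.5468 → include.
Rate on top 3: 0.6642. beetle grubs: 0.788 > 0.6642 → include.
Rate on top 4: 0.7213. wireworms: 0.568 < 0.7213 → exclude; stop.
Optimal diet: earthworms, leatherjackets, ant pupae, beetle grubs — 4 of 5 types.

4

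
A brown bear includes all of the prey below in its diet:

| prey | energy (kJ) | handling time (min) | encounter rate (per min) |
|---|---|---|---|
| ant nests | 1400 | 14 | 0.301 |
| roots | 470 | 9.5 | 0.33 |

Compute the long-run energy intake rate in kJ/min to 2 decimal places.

Energy encountered per unit search time: 0.301×1400 + 0.33×470 = 576.5 kJ/min.
Handling time per unit search time: 0.301×14 + 0.33×9.5 = 7.349.
Rate = 576.5/(1 + 7.349) = 69.05 kJ/min.

69.05 kJ/min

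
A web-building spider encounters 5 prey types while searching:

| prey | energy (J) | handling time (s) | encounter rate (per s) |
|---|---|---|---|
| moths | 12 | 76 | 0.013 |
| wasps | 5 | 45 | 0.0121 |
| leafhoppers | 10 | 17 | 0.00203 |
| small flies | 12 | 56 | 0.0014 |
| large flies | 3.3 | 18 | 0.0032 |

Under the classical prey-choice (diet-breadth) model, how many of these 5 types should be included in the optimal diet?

5

Profitabilities (E/h, J/s): leafhoppers 0.588, small flies 0.214, large flies 0.183, moths 0.158, wasps 0.111. Add prey in this order while the next type's profitability exceeds the intake rate on those already taken.
Rate on top 1: 0.01962. small flies: 0.214 > 0.01962 → include.
Rate on top 2: 0.03334. large flies: 0.183 > 0.03334 → include.
Rate on top 3: 0.04072. moths: 0.158 > 0.04072 → include.
Rate on top 4: 0.09435. wasps: 0.111 > 0.09435 → include.
Optimal diet: leafhoppers, small flies, large flies, moths, wasps — 5 of 5 types.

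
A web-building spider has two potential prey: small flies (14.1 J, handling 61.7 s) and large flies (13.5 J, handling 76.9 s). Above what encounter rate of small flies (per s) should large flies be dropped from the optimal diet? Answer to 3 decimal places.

0.054 per s

The zero-one rule: include large flies iff E₂/h₂ > λE₁/(1+λh₁). Equality gives the switch point.
λE₁h₂ = E₂ + λE₂h₁ ⇒ λ = E₂/(E₁h₂ − E₂h₁) = 13.5/(1084 − 833) = 0.05371 per s.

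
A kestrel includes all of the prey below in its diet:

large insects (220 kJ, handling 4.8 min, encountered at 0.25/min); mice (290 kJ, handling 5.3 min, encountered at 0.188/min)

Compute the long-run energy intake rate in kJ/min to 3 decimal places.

R = Σλ_iE_i / (1 + Σλ_ih_i)
Numerator: 0.25×220 + 0.188×290 = 109.5
Denominator: 1 + 0.25×4.8 + 0.188×5.3 = 3.196
R = 109.5/3.196 = 34.26 kJ/min

34.264 kJ/min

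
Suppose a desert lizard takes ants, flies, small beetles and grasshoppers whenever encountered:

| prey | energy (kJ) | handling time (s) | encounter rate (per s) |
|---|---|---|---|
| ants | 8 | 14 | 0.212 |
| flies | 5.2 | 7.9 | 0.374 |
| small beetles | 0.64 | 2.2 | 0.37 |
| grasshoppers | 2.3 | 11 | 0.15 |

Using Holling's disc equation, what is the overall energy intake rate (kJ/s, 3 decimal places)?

R = Σλ_iE_i / (1 + Σλ_ih_i)
Numerator: 0.212×8 + 0.374×5.2 + 0.37×0.64 + 0.15×2.3 = 4.223
Denominator: 1 + 0.212×14 + 0.374×7.9 + 0.37×2.2 + 0.15×11 = 9.387
R = 4.223/9.387 = 0.4499 kJ/s

0.450 kJ/s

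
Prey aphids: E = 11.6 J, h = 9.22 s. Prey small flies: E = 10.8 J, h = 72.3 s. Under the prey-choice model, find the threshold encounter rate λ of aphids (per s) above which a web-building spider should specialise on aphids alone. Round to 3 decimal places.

The zero-one rule: include small flies iff E₂/h₂ > λE₁/(1+λh₁). Equality gives the switch point.
λE₁h₂ = E₂ + λE₂h₁ ⇒ λ = E₂/(E₁h₂ − E₂h₁) = 10.8/(838.7 − 99.58) = 0.01461 per s.

0.015 per s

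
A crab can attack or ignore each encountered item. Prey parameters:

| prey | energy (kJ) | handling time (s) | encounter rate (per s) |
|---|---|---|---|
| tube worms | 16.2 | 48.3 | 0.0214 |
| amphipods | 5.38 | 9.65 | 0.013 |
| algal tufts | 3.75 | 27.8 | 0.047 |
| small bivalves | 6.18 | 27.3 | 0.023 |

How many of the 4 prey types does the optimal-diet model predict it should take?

3

E/h in descending order: amphipods 0.558, tube worms 0.335, small bivalves 0.226, algal tufts 0.135 kJ/s. The optimal diet is the largest prefix of this list for which every included type satisfies E_i/h_i > R on the types above it.
Rate on top 1: 0.06214. tube worms: 0.335 > 0.06214 → include.
Rate on top 2: 0.193. small bivalves: 0.226 > 0.193 → include.
Rate on top 3: 0.2005. algal tufts: 0.135 < 0.2005 → exclude; stop.
Optimal diet: amphipods, tube worms, small bivalves — 3 of 4 types.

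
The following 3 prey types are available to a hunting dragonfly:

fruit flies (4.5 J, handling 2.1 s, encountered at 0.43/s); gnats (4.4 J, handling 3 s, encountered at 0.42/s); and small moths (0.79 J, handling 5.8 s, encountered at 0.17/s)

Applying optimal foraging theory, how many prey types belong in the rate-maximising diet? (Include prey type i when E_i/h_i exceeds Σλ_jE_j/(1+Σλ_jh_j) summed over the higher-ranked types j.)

2

Profitabilities (E/h, J/s): fruit flies 2.14, gnats 1.47, small moths 0.136. Add prey in this order while the next type's profitability exceeds the intake rate on those already taken.
Rate on top 1: 1.017. gnats: 1.47 > 1.017 → include.
Rate on top 2: 1.196. small moths: 0.136 < 1.196 → exclude; stop.
Optimal diet: fruit flies, gnats — 2 of 3 types.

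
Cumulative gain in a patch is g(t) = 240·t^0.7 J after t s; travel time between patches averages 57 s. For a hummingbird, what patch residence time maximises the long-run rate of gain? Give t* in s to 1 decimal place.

133.0 s

Maximise g(t)/(T+t): set derivative to zero → g'(t)(T+t) = g(t).
g'(t) = 0.7·240·t^-0.3. Setting 0.7·240·t^-0.3 = 240·t^0.7/(57+t) gives 0.7(57+t) = t, so 0.30·t = 0.7×57.
t* = 0.7×57/0.30 = 133 s.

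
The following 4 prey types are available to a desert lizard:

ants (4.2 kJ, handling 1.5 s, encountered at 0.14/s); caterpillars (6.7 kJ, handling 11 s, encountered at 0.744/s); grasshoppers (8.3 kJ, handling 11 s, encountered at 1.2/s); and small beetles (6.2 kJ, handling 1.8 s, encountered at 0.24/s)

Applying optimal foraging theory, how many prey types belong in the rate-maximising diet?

2

Rank by E/h (kJ/s): small beetles 3.44, ants 2.8, grasshoppers 0.755, caterpillars 0.609. Include each in turn until the next type's E/h falls below the running intake rate.
Rate on top 1: 1.039. ants: 2.8 > 1.039 → include.
Rate on top 2: 1.264. grasshoppers: 0.755 < 1.264 → exclude; stop.
Optimal diet: small beetles, ants — 2 of 4 types.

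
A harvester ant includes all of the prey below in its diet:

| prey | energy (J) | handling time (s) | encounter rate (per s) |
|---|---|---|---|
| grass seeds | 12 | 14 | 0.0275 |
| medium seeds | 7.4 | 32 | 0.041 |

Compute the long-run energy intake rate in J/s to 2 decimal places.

0.23 J/s

Energy encountered per unit search time: 0.0275×12 + 0.041×7.4 = 0.6334 J/s.
Handling time per unit search time: 0.0275×14 + 0.041×32 = 1.697.
Rate = 0.6334/(1 + 1.697) = 0.2349 J/s.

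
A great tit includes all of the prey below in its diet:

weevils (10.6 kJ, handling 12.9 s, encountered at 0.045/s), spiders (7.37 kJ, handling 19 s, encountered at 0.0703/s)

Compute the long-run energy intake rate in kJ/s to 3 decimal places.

0.341 kJ/s

Energy encountered per unit search time: 0.045×10.6 + 0.0703×7.37 = 0.9951 kJ/s.
Handling time per unit search time: 0.045×12.9 + 0.0703×19 = 1.916.
Rate = 0.9951/(1 + 1.916) = 0.3412 kJ/s.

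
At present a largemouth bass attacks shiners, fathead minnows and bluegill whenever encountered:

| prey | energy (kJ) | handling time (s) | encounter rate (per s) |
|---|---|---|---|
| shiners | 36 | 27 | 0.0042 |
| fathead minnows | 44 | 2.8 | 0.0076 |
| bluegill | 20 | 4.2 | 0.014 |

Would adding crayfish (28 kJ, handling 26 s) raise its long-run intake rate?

Yes

Current rate: (0.0042×36 + 0.0076×44 + 0.014×20)/(1 + 0.0042×27 + 0.0076×2.8 + 0.014×4.2) = 0.6415 kJ/s.
crayfish: E/h = 28/26 = 1.077 kJ/s.
1.077 > 0.6415, so adding crayfish raises the average — include it.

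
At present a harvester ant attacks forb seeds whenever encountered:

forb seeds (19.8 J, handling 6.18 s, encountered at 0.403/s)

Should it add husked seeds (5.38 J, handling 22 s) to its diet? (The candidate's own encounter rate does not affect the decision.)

Intake rate on the current diet: R = (0.403×19.8) / (1 + 0.403×6.18) = 7.979/3.491 = 2.286 J/s.
Profitability of husked seeds: 5.38/22 = 0.2445 J/s.
0.2445 < 2.286, so adding husked seeds would lower the average — exclude it.

No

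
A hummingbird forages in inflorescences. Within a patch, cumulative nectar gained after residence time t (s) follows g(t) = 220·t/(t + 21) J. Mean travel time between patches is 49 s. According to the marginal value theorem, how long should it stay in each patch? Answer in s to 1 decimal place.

Optimal t* satisfies g'(t*) = g(t*)/(T + t*).
g'(t) = 220·21/(t + 21)². Setting 220·21/(t+21)² = 220t/[(t+21)(49+t)] gives 21(49+t) = t(t+21), so t² = 21×49 = 1029.
t* = √1029 = 32.08 s.

32.1 s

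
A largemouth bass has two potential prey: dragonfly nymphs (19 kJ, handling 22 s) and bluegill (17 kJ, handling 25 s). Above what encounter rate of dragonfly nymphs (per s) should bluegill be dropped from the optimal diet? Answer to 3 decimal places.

0.168 per s

Drop bluegill once their profitability E₂/h₂ falls below the rate achievable on dragonfly nymphs alone: E₂/h₂ = λE₁/(1 + λh₁).
Solve for λ: λE₁h₂ = E₂(1 + λh₁) → λ(E₁h₂ − E₂h₁) = E₂ → λ = E₂/(E₁h₂ − E₂h₁).
λ = 17/(19×25 − 17×22) = 17/101 = 0.1683 per s.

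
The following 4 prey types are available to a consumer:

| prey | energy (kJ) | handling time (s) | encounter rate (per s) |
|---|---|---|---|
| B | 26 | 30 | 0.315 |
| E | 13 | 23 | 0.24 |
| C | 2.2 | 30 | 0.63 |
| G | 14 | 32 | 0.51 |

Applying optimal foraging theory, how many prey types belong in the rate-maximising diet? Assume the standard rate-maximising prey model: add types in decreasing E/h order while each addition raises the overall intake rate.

1

Rank by E/h (kJ/s): B 0.867, E 0.565, G 0.438, C 0.0733. Include each in turn until the next type's E/h falls below the running intake rate.
Rate on top 1: 0.7837. E: 0.565 < 0.7837 → exclude; stop.
Optimal diet: B — 1 of 4 types.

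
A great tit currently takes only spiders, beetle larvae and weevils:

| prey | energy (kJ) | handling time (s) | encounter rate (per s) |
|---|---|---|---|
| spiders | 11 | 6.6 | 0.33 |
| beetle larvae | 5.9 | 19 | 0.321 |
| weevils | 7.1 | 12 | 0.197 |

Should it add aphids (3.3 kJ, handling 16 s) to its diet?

No

Intake rate on the current diet: R = (0.33×11 + 0.321×5.9 + 0.197×7.1) / (1 + 0.33×6.6 + 0.321×19 + 0.197×12) = 6.923/11.64 = 0.5947 kJ/s.
aphids: E/h = 3.3/16 = 0.2062 kJ/s.
Since 0.2062 < R, time spent handling aphids is better spent searching.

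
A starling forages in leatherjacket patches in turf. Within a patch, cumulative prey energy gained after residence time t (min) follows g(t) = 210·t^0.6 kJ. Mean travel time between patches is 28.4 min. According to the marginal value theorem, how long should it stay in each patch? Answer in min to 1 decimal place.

Maximise g(t)/(T+t): set derivative to zero → g'(t)(T+t) = g(t).
g'(t) = 0.6·210·t^-0.4. Setting 0.6·210·t^-0.4 = 210·t^0.6/(28.4+t) gives 0.6(28.4+t) = t, so 0.40·t = 0.6×28.4.
t* = 0.6×28.4/0.40 = 42.6 min.

42.6 min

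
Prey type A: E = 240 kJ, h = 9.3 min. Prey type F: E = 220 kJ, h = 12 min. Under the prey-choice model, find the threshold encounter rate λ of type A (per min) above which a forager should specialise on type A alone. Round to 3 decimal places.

0.264 per min

The zero-one rule: include type F iff E₂/h₂ > λE₁/(1+λh₁). Equality gives the switch point.
λE₁h₂ = E₂ + λE₂h₁ ⇒ λ = E₂/(E₁h₂ − E₂h₁) = 220/(2880 − 2046) = 0.2638 per min.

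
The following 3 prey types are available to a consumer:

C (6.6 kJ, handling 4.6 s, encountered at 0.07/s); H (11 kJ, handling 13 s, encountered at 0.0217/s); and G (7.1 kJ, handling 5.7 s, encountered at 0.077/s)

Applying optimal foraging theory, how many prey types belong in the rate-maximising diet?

Profitabilities (E/h, kJ/s): C 1.43, G 1.25, H 0.846. Add prey in this order while the next type's profitability exceeds the intake rate on those already taken.
Rate on top 1: 0.3495. G: 1.25 > 0.3495 → include.
Rate on top 2: 0.5728. H: 0.846 > 0.5728 → include.
Optimal diet: C, G, H — 3 of 3 types.

3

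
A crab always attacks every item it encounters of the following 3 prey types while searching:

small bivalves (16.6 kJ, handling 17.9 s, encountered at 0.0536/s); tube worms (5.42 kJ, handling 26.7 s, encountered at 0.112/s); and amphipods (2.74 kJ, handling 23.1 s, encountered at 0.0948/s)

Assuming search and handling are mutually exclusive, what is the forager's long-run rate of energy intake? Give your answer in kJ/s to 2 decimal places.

R = (0.0536×16.6 + 0.112×5.42 + 0.0948×2.74) / (1 + 0.0536×17.9 + 0.112×26.7 + 0.0948×23.1) = 1.757/7.14 = 0.246 kJ/s.

0.25 kJ/s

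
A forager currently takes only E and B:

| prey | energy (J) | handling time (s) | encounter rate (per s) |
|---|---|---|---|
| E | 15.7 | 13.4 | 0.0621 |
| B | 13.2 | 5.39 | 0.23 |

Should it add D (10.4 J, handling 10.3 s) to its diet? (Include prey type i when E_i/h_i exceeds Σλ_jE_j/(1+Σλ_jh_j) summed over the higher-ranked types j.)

Intake rate on the current diet: R = (0.0621×15.7 + 0.23×13.2) / (1 + 0.0621×13.4 + 0.23×5.39) = 4.011/3.072 = 1.306 J/s.
D: E/h = 10.4/10.3 = 1.01 J/s.
Since 1.01 < R, time spent handling D is better spent searching.

No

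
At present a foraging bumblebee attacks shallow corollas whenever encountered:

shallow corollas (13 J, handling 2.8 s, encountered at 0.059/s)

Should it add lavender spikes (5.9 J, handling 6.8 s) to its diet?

Yes

Current rate: (0.059×13)/(1 + 0.059×2.8) = 0.6583 J/s.
lavender spikes: E/h = 5.9/6.8 = 0.8676 J/s.
0.8676 > 0.6583, so adding lavender spikes raises the average — include it.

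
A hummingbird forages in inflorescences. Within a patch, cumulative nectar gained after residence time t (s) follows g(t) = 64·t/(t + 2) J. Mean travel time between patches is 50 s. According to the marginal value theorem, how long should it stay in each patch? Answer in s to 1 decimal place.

Maximise g(t)/(T+t): set derivative to zero → g'(t)(T+t) = g(t).
g'(t) = 64·2/(t + 2)². Setting 64·2/(t+2)² = 64t/[(t+2)(50+t)] gives 2(50+t) = t(t+2), so t² = 2×50 = 100.
t* = √100 = 10 s.

10.0 s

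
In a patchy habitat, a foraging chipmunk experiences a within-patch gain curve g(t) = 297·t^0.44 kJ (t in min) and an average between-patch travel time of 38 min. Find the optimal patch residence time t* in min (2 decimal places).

By the marginal value theorem, leave when the instantaneous gain rate g'(t) equals the habitat-wide average g(t)/(T + t).
g'(t) = 0.44·297·t^-0.56. Setting 0.44·297·t^-0.56 = 297·t^0.44/(38+t) gives 0.44(38+t) = t, so 0.56·t = 0.44×38.
t* = 0.44×38/0.56 = 29.86 min.

29.86 min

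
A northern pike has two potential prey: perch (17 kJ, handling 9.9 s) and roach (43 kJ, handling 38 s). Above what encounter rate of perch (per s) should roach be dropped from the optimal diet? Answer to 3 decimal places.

0.195 per s

Drop roach once their profitability E₂/h₂ falls below the rate achievable on perch alone: E₂/h₂ = λE₁/(1 + λh₁).
Solve for λ: λE₁h₂ = E₂(1 + λh₁) → λ(E₁h₂ − E₂h₁) = E₂ → λ = E₂/(E₁h₂ − E₂h₁).
λ = 43/(17×38 − 43×9.9) = 43/220.3 = 0.1952 per s.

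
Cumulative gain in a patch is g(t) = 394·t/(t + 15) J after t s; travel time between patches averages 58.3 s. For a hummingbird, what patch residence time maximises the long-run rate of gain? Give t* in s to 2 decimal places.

29.57 s

By the marginal value theorem, leave when the instantaneous gain rate g'(t) equals the habitat-wide average g(t)/(T + t).
g'(t) = 394·15/(t + 15)². Setting 394·15/(t+15)² = 394t/[(t+15)(58.3+t)] gives 15(58.3+t) = t(t+15), so t² = 15×58.3 = 874.5.
t* = √874.5 = 29.57 s.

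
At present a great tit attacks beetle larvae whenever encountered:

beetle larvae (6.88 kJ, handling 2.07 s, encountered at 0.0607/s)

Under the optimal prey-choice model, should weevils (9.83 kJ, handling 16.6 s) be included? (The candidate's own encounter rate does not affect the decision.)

Yes

Intake rate on the current diet: R = (0.0607×6.88) / (1 + 0.0607×2.07) = 0.4176/1.126 = 0.371 kJ/s.
Profitability of weevils: 9.83/16.6 = 0.5922 kJ/s.
0.5922 > 0.371, so adding weevils raises the average — include it.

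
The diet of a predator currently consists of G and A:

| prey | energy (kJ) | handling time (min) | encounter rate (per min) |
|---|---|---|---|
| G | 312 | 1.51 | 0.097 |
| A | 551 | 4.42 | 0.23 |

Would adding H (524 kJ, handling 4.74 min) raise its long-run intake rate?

On G and A alone, R = ΣλE/(1+Σλh) = 157/2.163 = 72.58 kJ/min.
H: E/h = 524/4.74 = 110.5 kJ/min.
Since 110.5 > R, including H increases the long-run rate.

Yes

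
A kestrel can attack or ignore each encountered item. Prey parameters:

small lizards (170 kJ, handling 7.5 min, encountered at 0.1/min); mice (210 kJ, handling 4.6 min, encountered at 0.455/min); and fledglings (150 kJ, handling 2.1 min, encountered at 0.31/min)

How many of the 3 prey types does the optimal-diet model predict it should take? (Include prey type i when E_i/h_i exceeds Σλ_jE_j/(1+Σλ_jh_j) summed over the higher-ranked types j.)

Rank by E/h (kJ/min): fledglings 71.4, mice 45.7, small lizards 22.7. Include each in turn until the next type's E/h falls below the running intake rate.
Rate on top 1: 28.16. mice: 45.7 > 28.16 → include.
Rate on top 2: 37.94. small lizards: 22.7 < 37.94 → exclude; stop.
Optimal diet: fledglings, mice — 2 of 3 types.

2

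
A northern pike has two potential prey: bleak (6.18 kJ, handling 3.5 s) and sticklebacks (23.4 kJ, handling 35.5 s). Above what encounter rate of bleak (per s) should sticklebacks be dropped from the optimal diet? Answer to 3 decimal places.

At the threshold, the rate on bleak alone equals the profitability of sticklebacks: λ·6.18/(1 + λ·3.5) = 23.4/35.5 = 0.6592.
Rearranging, λ(6.18 − 0.6592×3.5) = 0.6592, so λ = 0.6592/3.873 = 0.1702 per s.

0.170 per s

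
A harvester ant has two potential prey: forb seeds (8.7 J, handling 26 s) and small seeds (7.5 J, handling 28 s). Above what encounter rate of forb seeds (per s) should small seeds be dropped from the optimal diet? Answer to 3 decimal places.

At the threshold, the rate on forb seeds alone equals the profitability of small seeds: λ·8.7/(1 + λ·26) = 7.5/28 = 0.2679.
Rearranging, λ(8.7 − 0.2679×26) = 0.2679, so λ = 0.2679/1.736 = 0.1543 per s.

0.154 per s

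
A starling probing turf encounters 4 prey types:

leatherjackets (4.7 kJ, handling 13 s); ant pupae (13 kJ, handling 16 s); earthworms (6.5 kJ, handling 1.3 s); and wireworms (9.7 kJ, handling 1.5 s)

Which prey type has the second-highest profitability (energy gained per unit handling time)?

In descending order of E/h:
wireworms: 9.7/1.5 = 6.47 kJ/s
earthworms: 6.5/1.3 = 5 kJ/s
ant pupae: 13/16 = 0.812 kJ/s
leatherjackets: 4.7/13 = 0.362 kJ/s

earthworms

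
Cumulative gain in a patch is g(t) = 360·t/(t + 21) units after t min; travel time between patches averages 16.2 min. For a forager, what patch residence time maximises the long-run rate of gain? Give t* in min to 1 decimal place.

By the marginal value theorem, leave when the instantaneous gain rate g'(t) equals the habitat-wide average g(t)/(T + t).
g'(t) = 360·21/(t + 21)². Setting 360·21/(t+21)² = 360t/[(t+21)(16.2+t)] gives 21(16.2+t) = t(t+21), so t² = 21×16.2 = 340.2.
t* = √340.2 = 18.44 min.

18.4 min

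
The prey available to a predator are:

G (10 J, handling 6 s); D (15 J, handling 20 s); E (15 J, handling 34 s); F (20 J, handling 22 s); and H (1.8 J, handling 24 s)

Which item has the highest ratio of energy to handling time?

G

In descending order of E/h:
G: 10/6 = 1.67 J/s
F: 20/22 = 0.909 J/s
D: 15/20 = 0.75 J/s
E: 15/34 = 0.441 J/s
H: 1.8/24 = 0.075 J/s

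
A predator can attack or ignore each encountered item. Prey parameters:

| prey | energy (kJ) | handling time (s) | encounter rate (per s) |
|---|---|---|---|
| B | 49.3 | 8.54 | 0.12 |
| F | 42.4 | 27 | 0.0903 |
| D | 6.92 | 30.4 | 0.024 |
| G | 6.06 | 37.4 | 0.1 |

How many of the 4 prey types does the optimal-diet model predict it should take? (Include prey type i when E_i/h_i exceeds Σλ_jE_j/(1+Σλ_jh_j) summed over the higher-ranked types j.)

1

Rank by E/h (kJ/s): B 5.77, F 1.57, D 0.228, G 0.162. Include each in turn until the next type's E/h falls below the running intake rate.
Rate on top 1: 2.922. F: 1.57 < 2.922 → exclude; stop.
Optimal diet: B — 1 of 4 types.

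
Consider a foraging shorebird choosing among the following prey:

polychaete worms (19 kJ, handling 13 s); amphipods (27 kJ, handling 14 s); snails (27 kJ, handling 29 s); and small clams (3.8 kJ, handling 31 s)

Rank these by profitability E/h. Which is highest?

In descending order of E/h:
amphipods: 27/14 = 1.93 kJ/s
polychaete worms: 19/13 = 1.46 kJ/s
snails: 27/29 = 0.931 kJ/s
small clams: 3.8/31 = 0.123 kJ/s

amphipods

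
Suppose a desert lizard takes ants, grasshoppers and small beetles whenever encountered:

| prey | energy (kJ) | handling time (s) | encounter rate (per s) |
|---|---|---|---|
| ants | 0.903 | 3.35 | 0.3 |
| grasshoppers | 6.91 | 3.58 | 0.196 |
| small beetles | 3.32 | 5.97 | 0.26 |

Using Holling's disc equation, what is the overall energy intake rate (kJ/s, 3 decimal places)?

R = (0.3×0.903 + 0.196×6.91 + 0.26×3.32) / (1 + 0.3×3.35 + 0.196×3.58 + 0.26×5.97) = 2.488/4.259 = 0.5843 kJ/s.

0.584 kJ/s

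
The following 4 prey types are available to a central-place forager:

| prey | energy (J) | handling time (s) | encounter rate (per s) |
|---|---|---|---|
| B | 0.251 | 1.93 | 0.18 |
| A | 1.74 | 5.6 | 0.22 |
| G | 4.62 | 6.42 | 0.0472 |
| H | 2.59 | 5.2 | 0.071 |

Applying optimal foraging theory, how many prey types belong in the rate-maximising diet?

Profitabilities (E/h, J/s): G 0.72, H 0.498, A 0.311, B 0.13. Add prey in this order while the next type's profitability exceeds the intake rate on those already taken.
Rate on top 1: 0.1674. H: 0.498 > 0.1674 → include.
Rate on top 2: 0.2404. A: 0.311 > 0.2404 → include.
Rate on top 3: 0.2702. B: 0.13 < 0.2702 → exclude; stop.
Optimal diet: G, H, A — 3 of 4 types.

3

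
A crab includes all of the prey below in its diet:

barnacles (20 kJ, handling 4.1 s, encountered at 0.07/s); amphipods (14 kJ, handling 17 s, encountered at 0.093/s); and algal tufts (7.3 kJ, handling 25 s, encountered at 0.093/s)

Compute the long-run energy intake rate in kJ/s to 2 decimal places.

R = (0.07×20 + 0.093×14 + 0.093×7.3) / (1 + 0.07×4.1 + 0.093×17 + 0.093×25) = 3.381/5.193 = 0.651 kJ/s.

0.65 kJ/s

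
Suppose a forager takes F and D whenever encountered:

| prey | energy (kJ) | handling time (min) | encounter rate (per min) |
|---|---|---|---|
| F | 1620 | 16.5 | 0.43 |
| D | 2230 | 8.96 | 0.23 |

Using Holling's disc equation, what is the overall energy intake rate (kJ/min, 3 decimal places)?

R = (0.43×1620 + 0.23×2230) / (1 + 0.43×16.5 + 0.23×8.96) = 1210/10.16 = 119.1 kJ/min.

119.095 kJ/min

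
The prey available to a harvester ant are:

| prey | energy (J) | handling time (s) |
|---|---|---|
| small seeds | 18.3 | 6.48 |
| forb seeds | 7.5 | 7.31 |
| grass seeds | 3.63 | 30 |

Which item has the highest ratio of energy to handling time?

small seeds

In descending order of E/h:
small seeds: 18.3/6.48 = 2.82 J/s
forb seeds: 7.5/7.31 = 1.03 J/s
grass seeds: 3.63/30 = 0.121 J/s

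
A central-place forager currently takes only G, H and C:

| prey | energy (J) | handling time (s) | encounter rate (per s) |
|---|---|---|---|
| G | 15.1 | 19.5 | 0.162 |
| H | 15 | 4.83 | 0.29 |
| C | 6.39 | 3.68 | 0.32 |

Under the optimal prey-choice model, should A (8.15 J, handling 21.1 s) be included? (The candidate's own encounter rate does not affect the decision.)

Current rate: (0.162×15.1 + 0.29×15 + 0.32×6.39)/(1 + 0.162×19.5 + 0.29×4.83 + 0.32×3.68) = 1.312 J/s.
A: E/h = 8.15/21.1 = 0.3863 J/s.
0.3863 < 1.312, so adding A would lower the average — exclude it.

No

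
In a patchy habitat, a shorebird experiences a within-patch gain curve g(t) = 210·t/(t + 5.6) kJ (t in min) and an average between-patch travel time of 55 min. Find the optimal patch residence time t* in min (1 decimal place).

Optimal t* satisfies g'(t*) = g(t*)/(T + t*).
g'(t) = 210·5.6/(t + 5.6)². Setting 210·5.6/(t+5.6)² = 210t/[(t+5.6)(55+t)] gives 5.6(55+t) = t(t+5.6), so t² = 5.6×55 = 308.
t* = √308 = 17.55 min.

17.5 min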